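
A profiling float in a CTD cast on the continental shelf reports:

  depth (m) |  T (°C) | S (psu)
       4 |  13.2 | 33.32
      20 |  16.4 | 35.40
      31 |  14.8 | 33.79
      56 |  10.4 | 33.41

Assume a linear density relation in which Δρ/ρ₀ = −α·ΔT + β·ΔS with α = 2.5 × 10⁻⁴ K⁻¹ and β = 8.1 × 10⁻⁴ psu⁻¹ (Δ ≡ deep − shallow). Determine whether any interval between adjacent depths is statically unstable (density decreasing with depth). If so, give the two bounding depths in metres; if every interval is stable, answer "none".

20–31 m

Evaluate Δρ/ρ₀ = −αΔT + βΔS across each adjacent pair:
  4–20 m: −αΔT+βΔS = −(2.5 × 10⁻⁴)(+3.2)+(8.1 × 10⁻⁴)(+2.08) = 8.8 × 10⁻⁴ → stable
  20–31 m: −αΔT+βΔS = −(2.5 × 10⁻⁴)(-1.6)+(8.1 × 10⁻⁴)(-1.61) = -9.0 × 10⁻⁴ → UNSTABLE
  31–56 m: −αΔT+βΔS = −(2.5 × 10⁻⁴)(-4.4)+(8.1 × 10⁻⁴)(-0.38) = 7.9 × 10⁻⁴ → stable
The 20–31 m interval has Δρ < 0: lighter water underlies denser water.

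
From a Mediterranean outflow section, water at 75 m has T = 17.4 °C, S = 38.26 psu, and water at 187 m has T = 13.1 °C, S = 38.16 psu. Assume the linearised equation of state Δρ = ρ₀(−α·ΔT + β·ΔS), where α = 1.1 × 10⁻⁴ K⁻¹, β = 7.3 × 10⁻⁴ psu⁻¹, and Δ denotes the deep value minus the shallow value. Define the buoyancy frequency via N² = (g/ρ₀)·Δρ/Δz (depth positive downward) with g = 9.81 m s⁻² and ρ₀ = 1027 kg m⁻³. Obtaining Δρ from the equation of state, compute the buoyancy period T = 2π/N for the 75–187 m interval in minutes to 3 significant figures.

17.7 min

ΔT = -4.3 K, ΔS = -0.10 psu (deep − shallow).
Δρ/ρ₀ = −αΔT + βΔS = 4.73 × 10⁻⁴ − 7.30 × 10⁻⁵ = 4.00 × 10⁻⁴, so Δρ ≈ 0.4108 kg m⁻³.
N² = (g/ρ₀)·Δρ/Δz = g·(Δρ/ρ₀)/Δz = 9.81 × 4.00 × 10⁻⁴ / 112 = 3.5036 × 10⁻⁵ s⁻².
N = √(3.5036 × 10⁻⁵) = 5.9191 × 10⁻³ rad s⁻¹ → T = 2π/N = 1.0615 × 10³ s = 17.692 min ≈ 17.7 min.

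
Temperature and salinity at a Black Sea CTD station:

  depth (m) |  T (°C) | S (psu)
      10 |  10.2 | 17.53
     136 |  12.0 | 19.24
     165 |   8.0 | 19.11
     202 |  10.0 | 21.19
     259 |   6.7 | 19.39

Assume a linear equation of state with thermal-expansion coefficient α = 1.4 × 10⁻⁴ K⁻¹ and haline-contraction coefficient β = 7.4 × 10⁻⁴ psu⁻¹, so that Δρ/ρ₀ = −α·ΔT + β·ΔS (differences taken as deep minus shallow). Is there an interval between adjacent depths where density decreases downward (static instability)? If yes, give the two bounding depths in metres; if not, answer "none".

Evaluate Δρ/ρ₀ = −αΔT + βΔS across each adjacent pair:
  10–136 m: −αΔT+βΔS = −(1.4 × 10⁻⁴)(+1.8)+(7.4 × 10⁻⁴)(+1.71) = 1.0 × 10⁻³ → stable
  136–165 m: −αΔT+βΔS = −(1.4 × 10⁻⁴)(-4.0)+(7.4 × 10⁻⁴)(-0.13) = 4.6 × 10⁻⁴ → stable
  165–202 m: −αΔT+βΔS = −(1.4 × 10⁻⁴)(+2.0)+(7.4 × 10⁻⁴)(+2.08) = 1.3 × 10⁻³ → stable
  202–259 m: −αΔT+βΔS = −(1.4 × 10⁻⁴)(-3.3)+(7.4 × 10⁻⁴)(-1.80) = -8.7 × 10⁻⁴ → UNSTABLE
The 202–259 m interval has Δρ < 0: lighter water underlies denser water.

202–259 m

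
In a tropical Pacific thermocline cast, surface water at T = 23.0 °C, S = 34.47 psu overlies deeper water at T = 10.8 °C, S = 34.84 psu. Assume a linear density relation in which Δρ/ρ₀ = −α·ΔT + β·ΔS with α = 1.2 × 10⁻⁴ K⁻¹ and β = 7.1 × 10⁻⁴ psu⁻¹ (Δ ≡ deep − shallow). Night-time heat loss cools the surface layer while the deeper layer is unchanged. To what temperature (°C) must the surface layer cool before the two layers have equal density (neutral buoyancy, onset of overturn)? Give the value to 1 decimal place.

Neutral buoyancy requires Δρ = 0, i.e. −α(T_deep − T_surf′) + β(S_deep − S_surf) = 0.
T_surf′ = T_deep − (β/α)·ΔS = 10.8 − (7.1 × 10⁻⁴/1.2 × 10⁻⁴)·(+0.37) = 8.611 °C.
Cooling required: 23.0 − (8.611) = 14.389 °C.

8.6 °C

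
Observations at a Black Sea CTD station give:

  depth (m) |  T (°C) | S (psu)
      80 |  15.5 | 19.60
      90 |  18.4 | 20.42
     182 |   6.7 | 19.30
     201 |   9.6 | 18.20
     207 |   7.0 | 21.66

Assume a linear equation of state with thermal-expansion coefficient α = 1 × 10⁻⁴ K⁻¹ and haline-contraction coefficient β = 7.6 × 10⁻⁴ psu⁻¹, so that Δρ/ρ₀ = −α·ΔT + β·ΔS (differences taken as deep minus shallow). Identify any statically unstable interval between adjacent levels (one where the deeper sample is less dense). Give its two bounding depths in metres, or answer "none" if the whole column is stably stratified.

182–201 m

Evaluate Δρ/ρ₀ = −αΔT + βΔS across each adjacent pair:
  80–90 m: −αΔT+βΔS = −(1 × 10⁻⁴)(+2.9)+(7.6 × 10⁻⁴)(+0.82) = 3.3 × 10⁻⁴ → stable
  90–182 m: −αΔT+βΔS = −(1 × 10⁻⁴)(-11.7)+(7.6 × 10⁻⁴)(-1.12) = 3.2 × 10⁻⁴ → stable
  182–201 m: −αΔT+βΔS = −(1 × 10⁻⁴)(+2.9)+(7.6 × 10⁻⁴)(-1.10) = -1.1 × 10⁻³ → UNSTABLE
  201–207 m: −αΔT+βΔS = −(1 × 10⁻⁴)(-2.6)+(7.6 × 10⁻⁴)(+3.46) = 2.9 × 10⁻³ → stable
The 182–201 m interval has Δρ < 0: lighter water underlies denser water.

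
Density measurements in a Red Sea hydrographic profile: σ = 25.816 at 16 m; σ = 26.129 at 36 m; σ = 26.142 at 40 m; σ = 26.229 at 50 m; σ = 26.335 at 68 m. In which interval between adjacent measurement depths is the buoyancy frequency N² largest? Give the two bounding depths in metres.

16–36 m

Compute the density gradient over each adjacent pair:
  16–36 m: Δρ/Δz = 0.313/20 = 0.016 kg m⁻⁴
  36–40 m: Δρ/Δz = 0.013/4 = 3.2 × 10⁻³ kg m⁻⁴
  40–50 m: Δρ/Δz = 0.087/10 = 8.7 × 10⁻³ kg m⁻⁴
  50–68 m: Δρ/Δz = 0.106/18 = 5.9 × 10⁻³ kg m⁻⁴
The largest gradient is in the 16–36 m interval — the pycnocline.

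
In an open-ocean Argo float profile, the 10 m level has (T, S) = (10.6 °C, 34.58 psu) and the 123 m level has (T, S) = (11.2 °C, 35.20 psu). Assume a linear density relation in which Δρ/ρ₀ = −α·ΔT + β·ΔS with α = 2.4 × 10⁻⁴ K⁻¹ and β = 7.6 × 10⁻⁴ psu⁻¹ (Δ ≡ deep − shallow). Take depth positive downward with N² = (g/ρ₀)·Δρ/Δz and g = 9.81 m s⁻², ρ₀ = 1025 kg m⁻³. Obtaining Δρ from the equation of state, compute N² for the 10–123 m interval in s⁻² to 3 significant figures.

2.84 × 10⁻⁵ s⁻²

ΔT = +0.6 K, ΔS = +0.62 psu (deep − shallow).
Δρ/ρ₀ = −αΔT + βΔS = -1.44 × 10⁻⁴ + 4.712 × 10⁻⁴ = 3.272 × 10⁻⁴, so Δρ ≈ 0.3354 kg m⁻³.
N² = (g/ρ₀)·Δρ/Δz = g·(Δρ/ρ₀)/Δz = 9.81 × 3.272 × 10⁻⁴ / 113 = 2.8406 × 10⁻⁵ s⁻² ≈ 2.84 × 10⁻⁵ s⁻².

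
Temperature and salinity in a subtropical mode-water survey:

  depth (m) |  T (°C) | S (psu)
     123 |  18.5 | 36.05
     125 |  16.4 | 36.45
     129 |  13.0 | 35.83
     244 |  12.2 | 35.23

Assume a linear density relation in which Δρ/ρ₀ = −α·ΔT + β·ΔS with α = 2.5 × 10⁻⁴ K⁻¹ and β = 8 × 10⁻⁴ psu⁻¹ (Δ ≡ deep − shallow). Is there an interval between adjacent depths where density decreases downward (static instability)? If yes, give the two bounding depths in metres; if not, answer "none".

129–244 m

Evaluate Δρ/ρ₀ = −αΔT + βΔS across each adjacent pair:
  123–125 m: −αΔT+βΔS = −(2.5 × 10⁻⁴)(-2.1)+(8 × 10⁻⁴)(+0.40) = 8.5 × 10⁻⁴ → stable
  125–129 m: −αΔT+βΔS = −(2.5 × 10⁻⁴)(-3.4)+(8 × 10⁻⁴)(-0.62) = 3.5 × 10⁻⁴ → stable
  129–244 m: −αΔT+βΔS = −(2.5 × 10⁻⁴)(-0.8)+(8 × 10⁻⁴)(-0.60) = -2.8 × 10⁻⁴ → UNSTABLE
The 129–244 m interval has Δρ < 0: lighter water underlies denser water.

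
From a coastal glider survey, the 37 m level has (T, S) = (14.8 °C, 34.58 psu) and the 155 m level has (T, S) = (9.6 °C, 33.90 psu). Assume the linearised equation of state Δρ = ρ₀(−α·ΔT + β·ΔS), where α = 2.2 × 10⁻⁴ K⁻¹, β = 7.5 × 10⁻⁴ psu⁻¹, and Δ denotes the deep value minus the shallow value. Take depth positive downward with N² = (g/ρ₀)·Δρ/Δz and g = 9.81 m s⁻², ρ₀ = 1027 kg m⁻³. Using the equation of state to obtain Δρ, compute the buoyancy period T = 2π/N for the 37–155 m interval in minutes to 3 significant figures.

ΔT = -5.2 K, ΔS = -0.68 psu (deep − shallow).
Δρ/ρ₀ = −αΔT + βΔS = 1.144 × 10⁻³ − 5.10 × 10⁻⁴ = 6.34 × 10⁻⁴, so Δρ ≈ 0.6511 kg m⁻³.
N² = (g/ρ₀)·Δρ/Δz = g·(Δρ/ρ₀)/Δz = 9.81 × 6.34 × 10⁻⁴ / 118 = 5.2708 × 10⁻⁵ s⁻².
N = √(5.2708 × 10⁻⁵) = 7.2600 × 10⁻³ rad s⁻¹ → T = 2π/N = 865.45 s = 14.424 min ≈ 14.4 min.

14.4 min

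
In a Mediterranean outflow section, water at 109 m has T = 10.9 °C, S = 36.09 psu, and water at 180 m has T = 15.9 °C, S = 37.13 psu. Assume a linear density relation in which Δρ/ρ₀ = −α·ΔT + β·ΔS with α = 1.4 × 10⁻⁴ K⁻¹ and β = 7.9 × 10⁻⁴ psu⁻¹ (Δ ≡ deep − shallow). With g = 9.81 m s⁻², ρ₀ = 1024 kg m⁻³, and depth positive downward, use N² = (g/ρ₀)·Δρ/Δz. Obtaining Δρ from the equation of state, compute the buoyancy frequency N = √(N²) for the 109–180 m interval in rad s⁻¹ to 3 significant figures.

ΔT = +5.0 K, ΔS = +1.04 psu (deep − shallow).
Δρ/ρ₀ = −αΔT + βΔS = -7.00 × 10⁻⁴ + 8.216 × 10⁻⁴ = 1.216 × 10⁻⁴, so Δρ ≈ 0.1245 kg m⁻³.
N² = (g/ρ₀)·Δρ/Δz = g·(Δρ/ρ₀)/Δz = 9.81 × 1.216 × 10⁻⁴ / 71 = 1.6801 × 10⁻⁵ s⁻².
N = √(1.6801 × 10⁻⁵) = 4.0989 × 10⁻³ rad s⁻¹ ≈ 4.10 × 10⁻³ rad s⁻¹.

4.10 × 10⁻³ rad s⁻¹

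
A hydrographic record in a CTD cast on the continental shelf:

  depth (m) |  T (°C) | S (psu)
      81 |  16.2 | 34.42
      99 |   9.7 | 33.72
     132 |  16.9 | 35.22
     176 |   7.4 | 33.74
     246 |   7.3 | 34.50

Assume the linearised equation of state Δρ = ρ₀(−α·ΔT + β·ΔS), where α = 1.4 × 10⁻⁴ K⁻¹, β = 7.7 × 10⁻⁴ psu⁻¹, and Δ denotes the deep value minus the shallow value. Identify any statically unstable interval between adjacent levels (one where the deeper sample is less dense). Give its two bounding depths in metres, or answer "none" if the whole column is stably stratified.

none

Evaluate Δρ/ρ₀ = −αΔT + βΔS across each adjacent pair:
  81–99 m: −αΔT+βΔS = −(1.4 × 10⁻⁴)(-6.5)+(7.7 × 10⁻⁴)(-0.70) = 3.7 × 10⁻⁴ → stable
  99–132 m: −αΔT+βΔS = −(1.4 × 10⁻⁴)(+7.2)+(7.7 × 10⁻⁴)(+1.50) = 1.5 × 10⁻⁴ → stable
  132–176 m: −αΔT+βΔS = −(1.4 × 10⁻⁴)(-9.5)+(7.7 × 10⁻⁴)(-1.48) = 1.9 × 10⁻⁴ → stable
  176–246 m: −αΔT+βΔS = −(1.4 × 10⁻⁴)(-0.1)+(7.7 × 10⁻⁴)(+0.76) = 6.0 × 10⁻⁴ → stable
Every interval has Δρ > 0: the column is stably stratified throughout.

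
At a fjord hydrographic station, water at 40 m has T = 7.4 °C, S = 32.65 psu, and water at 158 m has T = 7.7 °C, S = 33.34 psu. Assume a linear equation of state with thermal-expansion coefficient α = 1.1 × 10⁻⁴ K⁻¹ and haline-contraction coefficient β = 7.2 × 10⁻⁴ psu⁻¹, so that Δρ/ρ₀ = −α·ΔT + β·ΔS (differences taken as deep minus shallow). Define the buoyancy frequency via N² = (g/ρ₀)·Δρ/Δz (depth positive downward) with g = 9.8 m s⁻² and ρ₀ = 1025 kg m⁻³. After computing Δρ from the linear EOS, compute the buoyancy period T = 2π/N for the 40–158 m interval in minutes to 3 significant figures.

16.9 min

ΔT = +0.3 K, ΔS = +0.69 psu (deep − shallow).
Δρ/ρ₀ = −αΔT + βΔS = -3.30 × 10⁻⁵ + 4.968 × 10⁻⁴ = 4.638 × 10⁻⁴, so Δρ ≈ 0.4754 kg m⁻³.
N² = (g/ρ₀)·Δρ/Δz = g·(Δρ/ρ₀)/Δz = 9.8 × 4.638 × 10⁻⁴ / 118 = 3.8519 × 10⁻⁵ s⁻².
N = √(3.8519 × 10⁻⁵) = 6.2064 × 10⁻³ rad s⁻¹ → T = 2π/N = 1.0124 × 10³ s = 16.873 min ≈ 16.9 min.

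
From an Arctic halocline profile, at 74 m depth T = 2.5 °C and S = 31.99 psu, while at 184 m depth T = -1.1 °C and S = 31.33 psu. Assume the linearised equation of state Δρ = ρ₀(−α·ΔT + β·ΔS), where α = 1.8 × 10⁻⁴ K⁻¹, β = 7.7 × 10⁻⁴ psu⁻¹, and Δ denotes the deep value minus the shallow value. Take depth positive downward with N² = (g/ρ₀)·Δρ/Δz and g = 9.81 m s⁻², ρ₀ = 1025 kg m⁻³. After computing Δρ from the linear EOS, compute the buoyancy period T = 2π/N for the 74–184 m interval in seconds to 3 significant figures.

1.78 × 10³ s

ΔT = -3.6 K, ΔS = -0.66 psu (deep − shallow).
Δρ/ρ₀ = −αΔT + βΔS = 6.48 × 10⁻⁴ − 5.082 × 10⁻⁴ = 1.398 × 10⁻⁴, so Δρ ≈ 0.1433 kg m⁻³.
N² = (g/ρ₀)·Δρ/Δz = g·(Δρ/ρ₀)/Δz = 9.81 × 1.398 × 10⁻⁴ / 110 = 1.2468 × 10⁻⁵ s⁻².
N = √(1.2468 × 10⁻⁵) = 3.5310 × 10⁻³ rad s⁻¹ → T = 2π/N = 1.7794 × 10³ s ≈ 1.78 × 10³ s.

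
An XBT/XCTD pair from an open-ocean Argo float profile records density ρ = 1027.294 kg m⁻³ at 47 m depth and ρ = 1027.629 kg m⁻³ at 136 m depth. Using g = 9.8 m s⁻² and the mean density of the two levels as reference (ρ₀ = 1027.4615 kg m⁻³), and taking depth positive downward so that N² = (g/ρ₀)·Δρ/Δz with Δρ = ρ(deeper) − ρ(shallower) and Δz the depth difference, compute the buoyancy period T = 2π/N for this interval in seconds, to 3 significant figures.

Δρ = 1027.629 − 1027.294 = 0.335 kg m⁻³ over Δz = 136 − 47 = 89 m.
N² = (9.8/1027.4615) × (0.335/89) = 3.5902 × 10⁻⁵ s⁻².
N = √(3.5902 × 10⁻⁵) = 5.9918 × 10⁻³ rad s⁻¹, so T = 2π/N = 1.0486 × 10³ s ≈ 1.05 × 10³ s.

1.05 × 10³ s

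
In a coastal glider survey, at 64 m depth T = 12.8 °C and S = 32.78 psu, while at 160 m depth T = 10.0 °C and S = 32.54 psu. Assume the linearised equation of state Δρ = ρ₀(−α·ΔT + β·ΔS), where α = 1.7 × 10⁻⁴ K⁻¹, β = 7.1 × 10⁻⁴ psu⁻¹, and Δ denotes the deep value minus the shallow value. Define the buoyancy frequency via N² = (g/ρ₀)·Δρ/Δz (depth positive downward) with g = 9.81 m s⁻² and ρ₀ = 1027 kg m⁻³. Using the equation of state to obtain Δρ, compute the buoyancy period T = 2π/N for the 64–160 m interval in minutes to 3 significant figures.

ΔT = -2.8 K, ΔS = -0.24 psu (deep − shallow).
Δρ/ρ₀ = −αΔT + βΔS = 4.76 × 10⁻⁴ − 1.704 × 10⁻⁴ = 3.056 × 10⁻⁴, so Δρ ≈ 0.3139 kg m⁻³.
N² = (g/ρ₀)·Δρ/Δz = g·(Δρ/ρ₀)/Δz = 9.81 × 3.056 × 10⁻⁴ / 96 = 3.1229 × 10⁻⁵ s⁻².
N = √(3.1229 × 10⁻⁵) = 5.5883 × 10⁻³ rad s⁻¹ → T = 2π/N = 1.1243 × 10³ s = 18.738 min ≈ 18.7 min.

18.7 min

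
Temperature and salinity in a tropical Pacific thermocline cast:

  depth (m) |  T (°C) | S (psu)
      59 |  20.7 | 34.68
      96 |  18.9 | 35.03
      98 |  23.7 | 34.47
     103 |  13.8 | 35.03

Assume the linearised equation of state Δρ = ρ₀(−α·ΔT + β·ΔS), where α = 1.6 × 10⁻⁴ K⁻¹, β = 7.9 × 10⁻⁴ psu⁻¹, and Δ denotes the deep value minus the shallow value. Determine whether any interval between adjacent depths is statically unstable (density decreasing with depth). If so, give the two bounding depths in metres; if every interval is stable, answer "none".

Evaluate Δρ/ρ₀ = −αΔT + βΔS across each adjacent pair:
  59–96 m: −αΔT+βΔS = −(1.6 × 10⁻⁴)(-1.8)+(7.9 × 10⁻⁴)(+0.35) = 5.6 × 10⁻⁴ → stable
  96–98 m: −αΔT+βΔS = −(1.6 × 10⁻⁴)(+4.8)+(7.9 × 10⁻⁴)(-0.56) = -1.2 × 10⁻³ → UNSTABLE
  98–103 m: −αΔT+βΔS = −(1.6 × 10⁻⁴)(-9.9)+(7.9 × 10⁻⁴)(+0.56) = 2.0 × 10⁻³ → stable
The 96–98 m interval has Δρ < 0: lighter water underlies denser water.

96–98 m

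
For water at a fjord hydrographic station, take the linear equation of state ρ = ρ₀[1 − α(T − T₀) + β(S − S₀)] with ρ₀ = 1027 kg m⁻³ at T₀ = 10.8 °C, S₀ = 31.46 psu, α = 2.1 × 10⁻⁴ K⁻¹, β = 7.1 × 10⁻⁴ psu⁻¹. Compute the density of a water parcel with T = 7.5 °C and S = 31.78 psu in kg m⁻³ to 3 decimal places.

1027.945 kg m⁻³

T − T₀ = -3.3 K, S − S₀ = +0.32 psu.
Bracket = 1 − α·(-3.3) + β·(+0.32) = 1 + (9.202 × 10⁻⁴) = 1.0009202.
ρ = 1027 × 1.0009202 = 1027.945 kg m⁻³.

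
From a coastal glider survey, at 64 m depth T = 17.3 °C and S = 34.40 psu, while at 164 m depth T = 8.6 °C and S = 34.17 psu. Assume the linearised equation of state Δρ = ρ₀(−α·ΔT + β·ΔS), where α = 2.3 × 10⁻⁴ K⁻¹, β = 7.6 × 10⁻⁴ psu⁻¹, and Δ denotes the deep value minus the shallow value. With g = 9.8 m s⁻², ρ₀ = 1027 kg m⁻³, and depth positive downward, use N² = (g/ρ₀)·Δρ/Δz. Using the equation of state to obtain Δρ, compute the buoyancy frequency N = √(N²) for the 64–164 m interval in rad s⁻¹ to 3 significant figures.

0.0134 rad s⁻¹

ΔT = -8.7 K, ΔS = -0.23 psu (deep − shallow).
Δρ/ρ₀ = −αΔT + βΔS = 2.001 × 10⁻³ − 1.748 × 10⁻⁴ = 1.8262 × 10⁻³, so Δρ ≈ 1.876 kg m⁻³.
N² = (g/ρ₀)·Δρ/Δz = g·(Δρ/ρ₀)/Δz = 9.8 × 1.8262 × 10⁻³ / 100 = 1.7897 × 10⁻⁴ s⁻².
N = √(1.7897 × 10⁻⁴) = 0.013378 rad s⁻¹ ≈ 0.0134 rad s⁻¹.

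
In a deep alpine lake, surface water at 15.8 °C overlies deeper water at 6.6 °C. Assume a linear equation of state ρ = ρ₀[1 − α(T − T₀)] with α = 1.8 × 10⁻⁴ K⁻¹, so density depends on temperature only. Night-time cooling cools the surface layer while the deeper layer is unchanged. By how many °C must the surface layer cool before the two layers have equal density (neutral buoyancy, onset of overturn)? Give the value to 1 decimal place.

9.2 °C

With temperature the only control, equal density requires T_surf′ = T_deep.
T_surf′ = 6.6 °C.
Cooling required: 15.8 − 6.6 = 9.2 °C.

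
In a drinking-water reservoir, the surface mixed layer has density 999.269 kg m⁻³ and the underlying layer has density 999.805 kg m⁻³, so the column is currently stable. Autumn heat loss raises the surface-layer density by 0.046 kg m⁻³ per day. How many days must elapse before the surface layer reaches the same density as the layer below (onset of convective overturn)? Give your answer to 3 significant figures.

11.7 days

Density deficit of the surface layer: 999.805 − 999.269 = 0.536 kg m⁻³.
Required change = 0.536 / 0.046 = 11.7 days.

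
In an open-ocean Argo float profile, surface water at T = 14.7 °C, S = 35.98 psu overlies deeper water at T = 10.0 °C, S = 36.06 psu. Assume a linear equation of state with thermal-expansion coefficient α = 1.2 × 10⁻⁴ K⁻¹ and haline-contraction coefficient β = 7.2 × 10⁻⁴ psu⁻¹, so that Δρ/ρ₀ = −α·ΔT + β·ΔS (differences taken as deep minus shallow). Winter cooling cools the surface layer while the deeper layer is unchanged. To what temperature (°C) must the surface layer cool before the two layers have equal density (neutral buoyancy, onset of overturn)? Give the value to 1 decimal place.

9.5 °C

Neutral buoyancy requires Δρ = 0, i.e. −α(T_deep − T_surf′) + β(S_deep − S_surf) = 0.
T_surf′ = T_deep − (β/α)·ΔS = 10.0 − (7.2 × 10⁻⁴/1.2 × 10⁻⁴)·(+0.08) = 9.520 °C.
Cooling required: 14.7 − (9.520) = 5.180 °C.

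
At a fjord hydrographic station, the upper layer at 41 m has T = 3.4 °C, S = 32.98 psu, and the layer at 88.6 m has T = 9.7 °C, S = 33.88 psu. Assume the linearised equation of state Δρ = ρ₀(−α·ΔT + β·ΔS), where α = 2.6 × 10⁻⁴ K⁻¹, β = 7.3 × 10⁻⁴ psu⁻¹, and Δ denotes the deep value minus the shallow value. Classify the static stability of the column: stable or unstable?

unstable

ΔT = 9.7 − 3.4 = +6.3 K and ΔS = 33.88 − 32.98 = +0.90 psu (deep − shallow).
−αΔT = -1.638 × 10⁻³; βΔS = 6.57 × 10⁻⁴; sum Δρ/ρ₀ = -9.81 × 10⁻⁴.
Δρ/ρ₀ < 0, so Δρ < 0: deeper water is lighter → statically unstable; the column would overturn.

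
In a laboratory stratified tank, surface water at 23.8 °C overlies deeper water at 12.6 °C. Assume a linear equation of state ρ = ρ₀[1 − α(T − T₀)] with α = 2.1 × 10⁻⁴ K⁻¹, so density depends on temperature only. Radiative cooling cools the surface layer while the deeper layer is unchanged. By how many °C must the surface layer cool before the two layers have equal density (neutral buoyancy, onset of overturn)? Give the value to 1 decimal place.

With temperature the only control, equal density requires T_surf′ = T_deep.
T_surf′ = 12.6 °C.
Cooling required: 23.8 − 12.6 = 11.2 °C.

11.2 °C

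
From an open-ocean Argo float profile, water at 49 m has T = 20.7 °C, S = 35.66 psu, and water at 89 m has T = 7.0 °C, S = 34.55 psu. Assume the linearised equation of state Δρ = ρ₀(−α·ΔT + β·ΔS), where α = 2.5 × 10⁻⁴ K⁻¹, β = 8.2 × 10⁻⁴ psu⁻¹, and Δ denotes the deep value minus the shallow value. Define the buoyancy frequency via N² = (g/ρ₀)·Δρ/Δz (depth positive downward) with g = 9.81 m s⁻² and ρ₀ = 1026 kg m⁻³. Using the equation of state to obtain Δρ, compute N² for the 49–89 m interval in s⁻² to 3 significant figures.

6.17 × 10⁻⁴ s⁻²

ΔT = -13.7 K, ΔS = -1.11 psu (deep − shallow).
Δρ/ρ₀ = −αΔT + βΔS = 3.425 × 10⁻³ − 9.102 × 10⁻⁴ = 2.5148 × 10⁻³, so Δρ ≈ 2.580 kg m⁻³.
N² = (g/ρ₀)·Δρ/Δz = g·(Δρ/ρ₀)/Δz = 9.81 × 2.5148 × 10⁻³ / 40 = 6.1675 × 10⁻⁴ s⁻² ≈ 6.17 × 10⁻⁴ s⁻².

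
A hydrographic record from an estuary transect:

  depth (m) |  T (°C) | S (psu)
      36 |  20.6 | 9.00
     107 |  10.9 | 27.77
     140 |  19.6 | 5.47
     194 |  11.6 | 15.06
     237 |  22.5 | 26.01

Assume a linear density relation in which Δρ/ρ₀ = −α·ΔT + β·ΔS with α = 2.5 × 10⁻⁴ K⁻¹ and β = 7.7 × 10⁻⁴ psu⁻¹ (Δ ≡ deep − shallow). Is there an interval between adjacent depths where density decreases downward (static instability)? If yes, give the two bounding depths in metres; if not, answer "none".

107–140 m

Evaluate Δρ/ρ₀ = −αΔT + βΔS across each adjacent pair:
  36–107 m: −αΔT+βΔS = −(2.5 × 10⁻⁴)(-9.7)+(7.7 × 10⁻⁴)(+18.77) = 0.017 → stable
  107–140 m: −αΔT+βΔS = −(2.5 × 10⁻⁴)(+8.7)+(7.7 × 10⁻⁴)(-22.30) = -0.019 → UNSTABLE
  140–194 m: −αΔT+βΔS = −(2.5 × 10⁻⁴)(-8.0)+(7.7 × 10⁻⁴)(+9.59) = 9.4 × 10⁻³ → stable
  194–237 m: −αΔT+βΔS = −(2.5 × 10⁻⁴)(+10.9)+(7.7 × 10⁻⁴)(+10.95) = 5.7 × 10⁻³ → stable
The 107–140 m interval has Δρ < 0: lighter water underlies denser water.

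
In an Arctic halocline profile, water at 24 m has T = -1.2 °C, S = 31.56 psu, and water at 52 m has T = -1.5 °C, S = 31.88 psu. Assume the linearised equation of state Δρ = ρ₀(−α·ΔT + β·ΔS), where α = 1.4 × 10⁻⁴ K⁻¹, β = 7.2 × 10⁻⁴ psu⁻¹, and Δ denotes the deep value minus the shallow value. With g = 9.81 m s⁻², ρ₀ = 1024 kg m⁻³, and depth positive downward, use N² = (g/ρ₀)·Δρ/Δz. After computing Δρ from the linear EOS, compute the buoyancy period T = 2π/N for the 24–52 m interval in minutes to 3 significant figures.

ΔT = -0.3 K, ΔS = +0.32 psu (deep − shallow).
Δρ/ρ₀ = −αΔT + βΔS = 4.20 × 10⁻⁵ + 2.304 × 10⁻⁴ = 2.724 × 10⁻⁴, so Δρ ≈ 0.2789 kg m⁻³.
N² = (g/ρ₀)·Δρ/Δz = g·(Δρ/ρ₀)/Δz = 9.81 × 2.724 × 10⁻⁴ / 28 = 9.5437 × 10⁻⁵ s⁻².
N = √(9.5437 × 10⁻⁵) = 9.7692 × 10⁻³ rad s⁻¹ → T = 2π/N = 643.16 s = 10.719 min ≈ 10.7 min.

10.7 min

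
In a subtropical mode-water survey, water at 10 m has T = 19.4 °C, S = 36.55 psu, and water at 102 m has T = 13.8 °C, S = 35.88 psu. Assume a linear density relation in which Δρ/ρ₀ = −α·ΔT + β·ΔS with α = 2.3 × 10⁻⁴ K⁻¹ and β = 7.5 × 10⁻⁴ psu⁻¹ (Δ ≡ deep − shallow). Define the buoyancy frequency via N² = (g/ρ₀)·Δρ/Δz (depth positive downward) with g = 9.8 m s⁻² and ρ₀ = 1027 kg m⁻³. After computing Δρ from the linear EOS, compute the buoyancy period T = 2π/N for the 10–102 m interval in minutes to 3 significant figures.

11.4 min

ΔT = -5.6 K, ΔS = -0.67 psu (deep − shallow).
Δρ/ρ₀ = −αΔT + βΔS = 1.288 × 10⁻³ − 5.025 × 10⁻⁴ = 7.855 × 10⁻⁴, so Δρ ≈ 0.8067 kg m⁻³.
N² = (g/ρ₀)·Δρ/Δz = g·(Δρ/ρ₀)/Δz = 9.8 × 7.855 × 10⁻⁴ / 92 = 8.3673 × 10⁻⁵ s⁻².
N = √(8.3673 × 10⁻⁵) = 9.1473 × 10⁻³ rad s⁻¹ → T = 2π/N = 686.89 s = 11.448 min ≈ 11.4 min.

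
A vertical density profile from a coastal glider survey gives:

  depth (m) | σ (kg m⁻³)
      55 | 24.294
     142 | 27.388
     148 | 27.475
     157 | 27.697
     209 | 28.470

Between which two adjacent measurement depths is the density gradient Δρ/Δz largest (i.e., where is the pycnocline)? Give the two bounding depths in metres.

55–142 m

Compute the density gradient over each adjacent pair:
  55–142 m: Δρ/Δz = 3.094/87 = 0.036 kg m⁻⁴
  142–148 m: Δρ/Δz = 0.087/6 = 0.014 kg m⁻⁴
  148–157 m: Δρ/Δz = 0.222/9 = 0.025 kg m⁻⁴
  157–209 m: Δρ/Δz = 0.773/52 = 0.015 kg m⁻⁴
The largest gradient is in the 55–142 m interval — the pycnocline.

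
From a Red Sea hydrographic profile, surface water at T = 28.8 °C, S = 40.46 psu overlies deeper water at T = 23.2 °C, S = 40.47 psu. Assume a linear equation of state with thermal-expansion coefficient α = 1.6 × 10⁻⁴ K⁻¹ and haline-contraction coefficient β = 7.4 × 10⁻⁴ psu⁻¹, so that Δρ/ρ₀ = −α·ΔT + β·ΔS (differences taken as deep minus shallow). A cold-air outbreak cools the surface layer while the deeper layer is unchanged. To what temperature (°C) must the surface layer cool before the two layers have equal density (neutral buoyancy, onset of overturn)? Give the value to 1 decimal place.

23.2 °C

Neutral buoyancy requires Δρ = 0, i.e. −α(T_deep − T_surf′) + β(S_deep − S_surf) = 0.
T_surf′ = T_deep − (β/α)·ΔS = 23.2 − (7.4 × 10⁻⁴/1.6 × 10⁻⁴)·(+0.01) = 23.154 °C.
Cooling required: 28.8 − (23.154) = 5.646 °C.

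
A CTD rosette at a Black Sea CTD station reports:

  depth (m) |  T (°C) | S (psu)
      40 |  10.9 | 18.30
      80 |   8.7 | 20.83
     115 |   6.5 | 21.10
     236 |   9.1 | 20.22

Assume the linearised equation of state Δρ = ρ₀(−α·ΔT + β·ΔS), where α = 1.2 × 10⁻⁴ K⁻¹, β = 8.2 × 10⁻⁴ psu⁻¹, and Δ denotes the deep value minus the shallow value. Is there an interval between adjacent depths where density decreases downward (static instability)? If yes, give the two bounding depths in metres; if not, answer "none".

Evaluate Δρ/ρ₀ = −αΔT + βΔS across each adjacent pair:
  40–80 m: −αΔT+βΔS = −(1.2 × 10⁻⁴)(-2.2)+(8.2 × 10⁻⁴)(+2.53) = 2.3 × 10⁻³ → stable
  80–115 m: −αΔT+βΔS = −(1.2 × 10⁻⁴)(-2.2)+(8.2 × 10⁻⁴)(+0.27) = 4.9 × 10⁻⁴ → stable
  115–236 m: −αΔT+βΔS = −(1.2 × 10⁻⁴)(+2.6)+(8.2 × 10⁻⁴)(-0.88) = -1.0 × 10⁻³ → UNSTABLE
The 115–236 m interval has Δρ < 0: lighter water underlies denser water.

115–236 m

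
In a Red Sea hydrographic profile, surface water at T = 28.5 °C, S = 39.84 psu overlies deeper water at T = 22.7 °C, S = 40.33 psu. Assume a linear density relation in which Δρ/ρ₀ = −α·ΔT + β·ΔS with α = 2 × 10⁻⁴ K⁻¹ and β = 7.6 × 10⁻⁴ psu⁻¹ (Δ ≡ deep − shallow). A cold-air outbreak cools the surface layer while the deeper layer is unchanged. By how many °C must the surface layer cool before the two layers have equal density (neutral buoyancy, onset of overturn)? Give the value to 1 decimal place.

7.7 °C

Neutral buoyancy requires Δρ = 0, i.e. −α(T_deep − T_surf′) + β(S_deep − S_surf) = 0.
T_surf′ = T_deep − (β/α)·ΔS = 22.7 − (7.6 × 10⁻⁴/2 × 10⁻⁴)·(+0.49) = 20.838 °C.
Cooling required: 28.5 − (20.838) = 7.662 °C.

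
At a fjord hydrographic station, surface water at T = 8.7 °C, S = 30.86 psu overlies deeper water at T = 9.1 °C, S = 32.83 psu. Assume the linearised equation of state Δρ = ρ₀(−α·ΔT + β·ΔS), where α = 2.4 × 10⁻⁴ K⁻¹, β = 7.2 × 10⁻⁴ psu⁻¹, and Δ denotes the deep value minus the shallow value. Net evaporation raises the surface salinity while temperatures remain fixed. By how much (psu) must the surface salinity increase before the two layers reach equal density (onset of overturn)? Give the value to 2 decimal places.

Neutral buoyancy requires −α(T_deep − T_surf) + β(S_deep − S_surf′) = 0.
S_surf′ = S_deep − (α/β)·ΔT = 32.83 − (2.4 × 10⁻⁴/7.2 × 10⁻⁴)·(+0.4) = 32.6967 psu.
Increase required: 32.6967 − 30.86 = 1.8367 psu.

1.84 psu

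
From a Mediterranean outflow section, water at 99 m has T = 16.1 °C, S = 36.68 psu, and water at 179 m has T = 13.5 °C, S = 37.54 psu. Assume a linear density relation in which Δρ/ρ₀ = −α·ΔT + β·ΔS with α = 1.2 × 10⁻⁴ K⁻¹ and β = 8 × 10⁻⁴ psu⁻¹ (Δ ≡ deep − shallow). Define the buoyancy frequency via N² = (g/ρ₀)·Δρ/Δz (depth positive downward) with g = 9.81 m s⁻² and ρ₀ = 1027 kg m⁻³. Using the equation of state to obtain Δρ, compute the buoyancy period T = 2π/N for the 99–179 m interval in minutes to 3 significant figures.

9.46 min

ΔT = -2.6 K, ΔS = +0.86 psu (deep − shallow).
Δρ/ρ₀ = −αΔT + βΔS = 3.12 × 10⁻⁴ + 6.88 × 10⁻⁴ = 1.00 × 10⁻³, so Δρ ≈ 1.027 kg m⁻³.
N² = (g/ρ₀)·Δρ/Δz = g·(Δρ/ρ₀)/Δz = 9.81 × 1.00 × 10⁻³ / 80 = 1.2263 × 10⁻⁴ s⁻².
N = √(1.2263 × 10⁻⁴) = 0.011074 rad s⁻¹ → T = 2π/N = 567.38 s = 9.4563 min ≈ 9.46 min.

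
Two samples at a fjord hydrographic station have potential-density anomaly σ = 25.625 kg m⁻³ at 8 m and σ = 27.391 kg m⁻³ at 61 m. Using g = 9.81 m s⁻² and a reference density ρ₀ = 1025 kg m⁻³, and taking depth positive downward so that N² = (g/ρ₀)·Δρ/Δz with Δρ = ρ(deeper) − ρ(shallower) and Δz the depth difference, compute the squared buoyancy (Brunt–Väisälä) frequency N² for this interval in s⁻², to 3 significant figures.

3.19 × 10⁻⁴ s⁻²

Δρ = 1027.391 − 1025.625 = 1.766 kg m⁻³ over Δz = 61 − 8 = 53 m.
N² = (9.81/1025) × (1.766/53) = 3.1890 × 10⁻⁴ s⁻² ≈ 3.19 × 10⁻⁴ s⁻².
A positive N² confirms static stability across the interval.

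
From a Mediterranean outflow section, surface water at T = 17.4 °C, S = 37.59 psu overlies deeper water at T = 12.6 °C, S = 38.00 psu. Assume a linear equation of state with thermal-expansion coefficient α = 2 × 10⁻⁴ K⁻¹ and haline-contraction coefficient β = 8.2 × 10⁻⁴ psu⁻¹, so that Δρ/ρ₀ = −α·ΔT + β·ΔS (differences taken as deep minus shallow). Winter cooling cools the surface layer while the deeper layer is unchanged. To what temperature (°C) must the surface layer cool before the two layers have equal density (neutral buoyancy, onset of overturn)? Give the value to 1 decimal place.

10.9 °C

Neutral buoyancy requires Δρ = 0, i.e. −α(T_deep − T_surf′) + β(S_deep − S_surf) = 0.
T_surf′ = T_deep − (β/α)·ΔS = 12.6 − (8.2 × 10⁻⁴/2 × 10⁻⁴)·(+0.41) = 10.919 °C.
Cooling required: 17.4 − (10.919) = 6.481 °C.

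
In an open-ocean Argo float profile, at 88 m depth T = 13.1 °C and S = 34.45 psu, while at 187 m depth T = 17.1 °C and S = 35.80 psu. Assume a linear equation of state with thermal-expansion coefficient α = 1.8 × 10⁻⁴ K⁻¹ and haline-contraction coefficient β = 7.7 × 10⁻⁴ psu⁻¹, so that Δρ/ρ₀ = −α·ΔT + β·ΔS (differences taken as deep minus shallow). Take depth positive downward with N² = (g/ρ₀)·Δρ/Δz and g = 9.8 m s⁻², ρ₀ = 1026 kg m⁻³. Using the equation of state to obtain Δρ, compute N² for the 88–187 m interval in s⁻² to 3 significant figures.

3.16 × 10⁻⁵ s⁻²

ΔT = +4.0 K, ΔS = +1.35 psu (deep − shallow).
Δρ/ρ₀ = −αΔT + βΔS = -7.20 × 10⁻⁴ + 1.0395 × 10⁻³ = 3.195 × 10⁻⁴, so Δρ ≈ 0.3278 kg m⁻³.
N² = (g/ρ₀)·Δρ/Δz = g·(Δρ/ρ₀)/Δz = 9.8 × 3.195 × 10⁻⁴ / 99 = 3.1627 × 10⁻⁵ s⁻² ≈ 3.16 × 10⁻⁵ s⁻².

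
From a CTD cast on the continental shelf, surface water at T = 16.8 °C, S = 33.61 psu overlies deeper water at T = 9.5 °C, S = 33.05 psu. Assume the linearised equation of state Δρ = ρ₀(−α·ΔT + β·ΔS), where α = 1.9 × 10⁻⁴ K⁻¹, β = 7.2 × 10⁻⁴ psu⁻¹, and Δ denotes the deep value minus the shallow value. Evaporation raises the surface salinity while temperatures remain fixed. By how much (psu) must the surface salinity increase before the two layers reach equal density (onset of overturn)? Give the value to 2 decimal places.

Neutral buoyancy requires −α(T_deep − T_surf) + β(S_deep − S_surf′) = 0.
S_surf′ = S_deep − (α/β)·ΔT = 33.05 − (1.9 × 10⁻⁴/7.2 × 10⁻⁴)·(-7.3) = 34.9764 psu.
Increase required: 34.9764 − 33.61 = 1.3664 psu.

1.37 psu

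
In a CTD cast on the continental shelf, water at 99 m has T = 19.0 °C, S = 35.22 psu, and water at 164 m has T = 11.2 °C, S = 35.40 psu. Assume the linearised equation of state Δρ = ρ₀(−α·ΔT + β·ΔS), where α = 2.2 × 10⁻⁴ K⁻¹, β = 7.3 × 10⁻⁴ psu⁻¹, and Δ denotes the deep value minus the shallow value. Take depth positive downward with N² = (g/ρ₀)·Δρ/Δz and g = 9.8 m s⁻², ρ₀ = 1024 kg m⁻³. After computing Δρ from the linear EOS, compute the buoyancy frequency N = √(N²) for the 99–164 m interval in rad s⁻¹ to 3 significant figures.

ΔT = -7.8 K, ΔS = +0.18 psu (deep − shallow).
Δρ/ρ₀ = −αΔT + βΔS = 1.716 × 10⁻³ + 1.314 × 10⁻⁴ = 1.8474 × 10⁻³, so Δρ ≈ 1.892 kg m⁻³.
N² = (g/ρ₀)·Δρ/Δz = g·(Δρ/ρ₀)/Δz = 9.8 × 1.8474 × 10⁻³ / 65 = 2.7853 × 10⁻⁴ s⁻².
N = √(2.7853 × 10⁻⁴) = 0.016689 rad s⁻¹ ≈ 0.0167 rad s⁻¹.

0.0167 rad s⁻¹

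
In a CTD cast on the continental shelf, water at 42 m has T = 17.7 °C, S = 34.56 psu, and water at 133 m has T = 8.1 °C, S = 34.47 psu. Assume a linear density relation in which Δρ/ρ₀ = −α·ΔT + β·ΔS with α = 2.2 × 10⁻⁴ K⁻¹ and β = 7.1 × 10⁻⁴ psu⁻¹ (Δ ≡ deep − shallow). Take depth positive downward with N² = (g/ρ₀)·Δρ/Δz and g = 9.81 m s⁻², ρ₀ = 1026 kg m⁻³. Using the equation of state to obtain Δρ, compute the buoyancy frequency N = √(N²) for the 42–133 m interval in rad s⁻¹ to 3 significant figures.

0.0149 rad s⁻¹

ΔT = -9.6 K, ΔS = -0.09 psu (deep − shallow).
Δρ/ρ₀ = −αΔT + βΔS = 2.112 × 10⁻³ − 6.39 × 10⁻⁵ = 2.0481 × 10⁻³, so Δρ ≈ 2.101 kg m⁻³.
N² = (g/ρ₀)·Δρ/Δz = g·(Δρ/ρ₀)/Δz = 9.81 × 2.0481 × 10⁻³ / 91 = 2.2079 × 10⁻⁴ s⁻².
N = √(2.2079 × 10⁻⁴) = 0.014859 rad s⁻¹ ≈ 0.0149 rad s⁻¹.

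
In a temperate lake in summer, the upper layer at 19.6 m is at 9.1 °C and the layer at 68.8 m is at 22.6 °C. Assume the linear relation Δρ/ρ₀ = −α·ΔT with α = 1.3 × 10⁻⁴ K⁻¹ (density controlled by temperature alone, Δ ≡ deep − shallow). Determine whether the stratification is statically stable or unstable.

ΔT = 22.6 − 9.1 = +13.5 K, so Δρ/ρ₀ = −αΔT = -1.755 × 10⁻³.
Δρ/ρ₀ < 0, so Δρ < 0: deeper water is lighter → statically unstable; the column would overturn.

unstable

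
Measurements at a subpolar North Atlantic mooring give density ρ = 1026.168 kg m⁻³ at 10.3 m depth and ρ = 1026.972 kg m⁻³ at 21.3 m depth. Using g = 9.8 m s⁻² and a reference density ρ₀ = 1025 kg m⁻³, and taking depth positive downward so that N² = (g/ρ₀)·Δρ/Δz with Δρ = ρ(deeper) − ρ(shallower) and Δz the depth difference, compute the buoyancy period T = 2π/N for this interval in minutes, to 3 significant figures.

3.96 min

Δρ = 1026.972 − 1026.168 = 0.804 kg m⁻³ over Δz = 21.3 − 10.3 = 11 m.
N² = (9.8/1025) × (0.804/11) = 6.9882 × 10⁻⁴ s⁻².
N = √(6.9882 × 10⁻⁴) = 0.026435 rad s⁻¹, so T = 2π/N = 237.68 s = 3.9613 min ≈ 3.96 min.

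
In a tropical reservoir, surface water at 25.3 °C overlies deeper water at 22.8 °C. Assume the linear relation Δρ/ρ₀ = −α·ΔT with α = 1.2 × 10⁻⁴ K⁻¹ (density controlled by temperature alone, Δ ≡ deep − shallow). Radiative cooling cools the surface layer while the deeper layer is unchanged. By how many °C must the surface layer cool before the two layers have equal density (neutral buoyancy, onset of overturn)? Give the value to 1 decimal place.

With temperature the only control, equal density requires T_surf′ = T_deep.
T_surf′ = 22.8 °C.
Cooling required: 25.3 − 22.8 = 2.5 °C.

2.5 °C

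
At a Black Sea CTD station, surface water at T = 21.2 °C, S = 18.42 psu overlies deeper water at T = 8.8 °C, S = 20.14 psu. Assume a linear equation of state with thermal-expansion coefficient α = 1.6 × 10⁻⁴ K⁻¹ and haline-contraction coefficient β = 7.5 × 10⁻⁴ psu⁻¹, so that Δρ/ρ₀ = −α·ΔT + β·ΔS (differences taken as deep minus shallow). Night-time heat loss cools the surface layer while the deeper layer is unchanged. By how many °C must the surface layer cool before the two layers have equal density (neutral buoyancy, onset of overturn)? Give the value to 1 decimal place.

20.5 °C

Neutral buoyancy requires Δρ = 0, i.e. −α(T_deep − T_surf′) + β(S_deep − S_surf) = 0.
T_surf′ = T_deep − (β/α)·ΔS = 8.8 − (7.5 × 10⁻⁴/1.6 × 10⁻⁴)·(+1.72) = 0.738 °C.
Cooling required: 21.2 − (0.738) = 20.462 °C.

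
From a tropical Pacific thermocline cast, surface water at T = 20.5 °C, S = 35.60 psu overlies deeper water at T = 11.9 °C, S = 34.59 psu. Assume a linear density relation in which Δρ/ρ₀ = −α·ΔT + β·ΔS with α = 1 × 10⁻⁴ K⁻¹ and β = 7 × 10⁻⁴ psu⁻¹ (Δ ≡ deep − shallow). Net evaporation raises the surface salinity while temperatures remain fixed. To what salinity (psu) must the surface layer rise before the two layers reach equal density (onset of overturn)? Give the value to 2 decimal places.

35.82 psu

Neutral buoyancy requires −α(T_deep − T_surf) + β(S_deep − S_surf′) = 0.
S_surf′ = S_deep − (α/β)·ΔT = 34.59 − (1 × 10⁻⁴/7 × 10⁻⁴)·(-8.6) = 35.8186 psu.
Increase required: 35.8186 − 35.60 = 0.2186 psu.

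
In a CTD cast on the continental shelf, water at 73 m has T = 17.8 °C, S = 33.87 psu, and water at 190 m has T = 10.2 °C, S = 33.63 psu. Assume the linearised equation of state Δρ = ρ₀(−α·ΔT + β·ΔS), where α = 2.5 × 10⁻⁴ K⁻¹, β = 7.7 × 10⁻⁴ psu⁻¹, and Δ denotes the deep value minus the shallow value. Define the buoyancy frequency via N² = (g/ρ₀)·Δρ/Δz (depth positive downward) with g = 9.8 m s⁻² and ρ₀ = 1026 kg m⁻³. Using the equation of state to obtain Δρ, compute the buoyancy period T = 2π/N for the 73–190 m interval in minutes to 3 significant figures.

ΔT = -7.6 K, ΔS = -0.24 psu (deep − shallow).
Δρ/ρ₀ = −αΔT + βΔS = 1.90 × 10⁻³ − 1.848 × 10⁻⁴ = 1.7152 × 10⁻³, so Δρ ≈ 1.760 kg m⁻³.
N² = (g/ρ₀)·Δρ/Δz = g·(Δρ/ρ₀)/Δz = 9.8 × 1.7152 × 10⁻³ / 117 = 1.4367 × 10⁻⁴ s⁻².
N = √(1.4367 × 10⁻⁴) = 0.011986 rad s⁻¹ → T = 2π/N = 524.21 s = 8.7368 min ≈ 8.74 min.

8.74 min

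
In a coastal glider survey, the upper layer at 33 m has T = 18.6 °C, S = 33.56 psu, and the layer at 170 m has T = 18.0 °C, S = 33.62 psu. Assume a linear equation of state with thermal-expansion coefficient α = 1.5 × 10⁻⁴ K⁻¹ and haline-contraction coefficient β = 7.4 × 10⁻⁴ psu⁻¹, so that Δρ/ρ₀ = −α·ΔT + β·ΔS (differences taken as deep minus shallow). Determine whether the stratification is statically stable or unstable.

stable

ΔT = 18.0 − 18.6 = -0.6 K and ΔS = 33.62 − 33.56 = +0.06 psu (deep − shallow).
−αΔT = 9.00 × 10⁻⁵; βΔS = 4.44 × 10⁻⁵; sum Δρ/ρ₀ = 1.344 × 10⁻⁴.
Δρ/ρ₀ > 0, so Δρ > 0: deeper water is denser → statically stable.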